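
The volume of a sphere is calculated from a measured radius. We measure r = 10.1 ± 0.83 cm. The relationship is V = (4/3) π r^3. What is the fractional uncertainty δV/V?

V ∝ r^3, so δV/V = |3| · δr/r = 3 × 0.0822 = 0.247.

0.247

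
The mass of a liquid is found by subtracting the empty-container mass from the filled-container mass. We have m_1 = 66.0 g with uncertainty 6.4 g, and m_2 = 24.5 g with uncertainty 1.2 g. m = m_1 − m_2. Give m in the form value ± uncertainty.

41.5 ± 6.51 g

For a sum/difference, combine absolute errors in quadrature:
  (δm_1)² = 41.0;  (δm_2)² = 1.44
δm = √(42.4) = 6.51 g
m = 41.5 g.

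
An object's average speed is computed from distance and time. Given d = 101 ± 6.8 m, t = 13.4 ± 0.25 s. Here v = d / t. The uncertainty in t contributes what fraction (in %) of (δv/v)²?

(δv/v)² = (1·δd/d)² + (-1·δt/t)²
  d term: (1×0.0673)² = 0.00453
  t term: (-1×0.0187)² = 0.000348
Total = 0.00488. Share from t = 0.000348/0.00488 = 0.0713.

7.13%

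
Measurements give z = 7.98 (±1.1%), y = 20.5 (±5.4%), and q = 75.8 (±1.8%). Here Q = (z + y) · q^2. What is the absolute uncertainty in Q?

8680

Let u = z + y = 28.5. δu = √(δz² + δy²) = √(0.00771 + 1.23) = 1.11, so δu/u = 0.0390.
Q is then a monomial in u, q:
δQ/Q = √((δu/u)² + (2·δq/q)²) = √(0.00152 + 0.00130) = 0.0531
Q = 1.64e+05, so δQ = 0.0531 × 1.64e+05 = 8680.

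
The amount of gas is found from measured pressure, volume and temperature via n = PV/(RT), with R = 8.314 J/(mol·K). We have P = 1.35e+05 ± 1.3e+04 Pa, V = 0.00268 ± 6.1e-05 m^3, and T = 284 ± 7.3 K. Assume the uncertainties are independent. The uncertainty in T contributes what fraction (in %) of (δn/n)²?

6.32%

(δn/n)² = (1·δP/P)² + (1·δV/V)² + (-1·δT/T)²
  P term: (1×0.0963)² = 0.00927
  V term: (1×0.0228)² = 0.000518
  T term: (-1×0.0257)² = 0.000661
Total = 0.0105. Share from T = 0.000661/0.0105 = 0.0632.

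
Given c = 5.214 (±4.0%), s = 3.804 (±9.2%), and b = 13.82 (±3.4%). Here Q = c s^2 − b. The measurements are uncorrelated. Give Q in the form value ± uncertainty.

Let p = c·s^2 = 75.45. δp/p = √((1·δc/c)² + (2·δs/s)²) = √(0.00160 + 0.0339) = 0.188, so δp = 14.2.
Q = p − b: δQ = √(δp² + δb²) = √(202 + 0.221) = 14.2
Q = 61.63.

61.63 ± 14.2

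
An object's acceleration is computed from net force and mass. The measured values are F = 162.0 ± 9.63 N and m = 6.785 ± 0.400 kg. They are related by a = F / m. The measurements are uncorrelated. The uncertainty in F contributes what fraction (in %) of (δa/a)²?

50.4%

(δa/a)² = (1·δF/F)² + (-1·δm/m)²
  F term: (1×0.0594)² = 0.00353
  m term: (-1×0.0590)² = 0.00348
Total = 0.00701. Share from F = 0.00353/0.00701 = 0.504.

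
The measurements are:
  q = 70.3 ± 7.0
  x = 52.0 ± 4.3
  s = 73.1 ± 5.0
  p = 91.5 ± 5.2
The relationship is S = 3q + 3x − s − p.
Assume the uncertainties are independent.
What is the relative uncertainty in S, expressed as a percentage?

12.7%

For a sum/difference, combine absolute errors in quadrature:
  (3·δq)² = 441;  (3·δx)² = 166;  (δs)² = 25.0;  (δp)² = 27.0
δS = √(659) = 25.7
S = 202, so δS/S = 25.7/202 = 0.127.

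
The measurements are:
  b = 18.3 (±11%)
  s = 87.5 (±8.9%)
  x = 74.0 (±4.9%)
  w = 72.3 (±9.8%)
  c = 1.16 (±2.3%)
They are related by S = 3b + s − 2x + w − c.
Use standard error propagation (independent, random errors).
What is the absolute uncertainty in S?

S is a linear combination, so absolute uncertainties add in quadrature:
  (3·δb)² = 36.5;  (δs)² = 60.6;  (2·δx)² = 52.6;  (δw)² = 50.2;  (δc)² = 0.000712
δS = √(200) = 14.1

14.1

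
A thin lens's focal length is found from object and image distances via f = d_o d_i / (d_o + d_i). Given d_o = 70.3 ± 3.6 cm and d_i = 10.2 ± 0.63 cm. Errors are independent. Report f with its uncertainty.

8.91 ± 0.484 cm

∂f/∂d_o = (d_i/(d_o+d_i))² = 0.0161;  ∂f/∂d_i = (d_o/(d_o+d_i))² = 0.763
δf = √((∂f/∂d_o · δd_o)² + (∂f/∂d_i · δd_i)²) = √(0.00334 + 0.231) = 0.484 cm
f = 8.91 cm.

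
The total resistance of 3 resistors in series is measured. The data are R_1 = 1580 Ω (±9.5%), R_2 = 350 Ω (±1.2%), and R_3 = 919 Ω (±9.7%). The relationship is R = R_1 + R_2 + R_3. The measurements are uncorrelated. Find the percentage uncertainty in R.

Each term contributes (cᵢ δxᵢ)² to (δR)²:
  (δR_1)² = 22500;  (δR_2)² = 17.6;  (δR_3)² = 7950
δR = √(30500) = 175 Ω
R = 2850 Ω, so δR/R = 175/2850 = 0.0613.

6.13%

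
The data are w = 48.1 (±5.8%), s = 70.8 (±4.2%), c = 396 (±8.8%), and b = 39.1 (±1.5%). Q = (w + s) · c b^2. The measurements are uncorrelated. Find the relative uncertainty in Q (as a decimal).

Let u = w + s = 119. δu = √(δw² + δs²) = √(7.78 + 8.84) = 4.08, so δu/u = 0.0343.
Q is then a monomial in u, c, b:
δQ/Q = √((δu/u)² + (1·δc/c)² + (2·δb/b)²) = √(0.00118 + 0.00774 + 0.000900) = 0.0991

0.0991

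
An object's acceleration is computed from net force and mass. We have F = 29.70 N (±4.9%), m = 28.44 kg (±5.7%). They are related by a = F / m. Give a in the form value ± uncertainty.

Relative error in a monomial: (δa/a)² = Σ (nᵢ · δxᵢ/xᵢ)².
  (1·δF/F)² = (1×0.0490)² = 0.00240;  (-1·δm/m)² = (-1×0.0570)² = 0.00325
δa/a = √(0.00565) = 0.0752
a = 1.044 m/s^2, so δa = 0.0752 × 1.044 = 0.0785 m/s^2.

1.044 ± 0.0785 m/s^2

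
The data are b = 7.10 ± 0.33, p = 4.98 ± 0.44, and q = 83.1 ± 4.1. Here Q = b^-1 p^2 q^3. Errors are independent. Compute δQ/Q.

Q is a product of powers, so relative uncertainties combine in quadrature:
  (-1·δb/b)² = (-1×0.0465)² = 0.00216;  (2·δp/p)² = (2×0.0884)² = 0.0312;  (3·δq/q)² = (3×0.0493)² = 0.0219
δQ/Q = √(0.0553) = 0.235

0.235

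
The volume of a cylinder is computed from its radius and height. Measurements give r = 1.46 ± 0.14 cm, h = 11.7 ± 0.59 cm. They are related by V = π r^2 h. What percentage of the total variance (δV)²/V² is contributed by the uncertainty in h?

(δV/V)² = (2·δr/r)² + (1·δh/h)²
  r term: (2×0.0959)² = 0.0368
  h term: (1×0.0504)² = 0.00254
Total = 0.0393. Share from h = 0.00254/0.0393 = 0.0647.

6.47%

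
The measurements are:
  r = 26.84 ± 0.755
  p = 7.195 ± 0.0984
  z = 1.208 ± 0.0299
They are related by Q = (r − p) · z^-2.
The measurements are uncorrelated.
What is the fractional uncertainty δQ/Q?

0.0629

Let u = r − p = 19.64. δu = √(δr² + δp²) = √(0.570 + 0.00968) = 0.761, so δu/u = 0.0388.
Q is then a monomial in u, z:
δQ/Q = √((δu/u)² + (-2·δz/z)²) = √(0.00150 + 0.00245) = 0.0629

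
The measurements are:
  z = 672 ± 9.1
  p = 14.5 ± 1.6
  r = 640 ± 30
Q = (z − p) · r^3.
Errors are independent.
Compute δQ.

2.44e+10

Let u = z − p = 658. δu = √(δz² + δp²) = √(82.8 + 2.56) = 9.24, so δu/u = 0.0141.
Q is then a monomial in u, r:
δQ/Q = √((δu/u)² + (3·δr/r)²) = √(0.000197 + 0.0198) = 0.141
Q = 1.72e+11, so δQ = 0.141 × 1.72e+11 = 2.44e+10.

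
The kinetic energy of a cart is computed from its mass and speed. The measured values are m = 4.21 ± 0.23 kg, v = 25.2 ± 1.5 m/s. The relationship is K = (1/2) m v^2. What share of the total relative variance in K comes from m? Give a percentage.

17.4%

(δK/K)² = (1·δm/m)² + (2·δv/v)²
  m term: (1×0.0546)² = 0.00298
  v term: (2×0.0595)² = 0.0142
Total = 0.0172. Share from m = 0.00298/0.0172 = 0.174.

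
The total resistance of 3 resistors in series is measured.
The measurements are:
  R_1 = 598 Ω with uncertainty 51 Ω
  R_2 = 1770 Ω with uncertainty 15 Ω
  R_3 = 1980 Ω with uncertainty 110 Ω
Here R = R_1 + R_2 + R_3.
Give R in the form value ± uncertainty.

4350 ± 122 Ω

Sums and differences: (δR)² = Σ (cᵢ δxᵢ)².
  (δR_1)² = 2600;  (δR_2)² = 225;  (δR_3)² = 12100
δR = √(14900) = 122 Ω
R = 4350 Ω.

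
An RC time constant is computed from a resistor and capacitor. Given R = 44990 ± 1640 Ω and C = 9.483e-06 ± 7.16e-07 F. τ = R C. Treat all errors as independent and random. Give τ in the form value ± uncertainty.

For a monomial τ ∝ R, C, fractional errors add in quadrature:
  (1·δR/R)² = (1×0.0365)² = 0.00133;  (1·δC/C)² = (1×0.0755)² = 0.00570
δτ/τ = √(0.00703) = 0.0838
τ = 0.4266 s, so δτ = 0.0838 × 0.4266 = 0.0358 s.

0.4266 ± 0.0358 s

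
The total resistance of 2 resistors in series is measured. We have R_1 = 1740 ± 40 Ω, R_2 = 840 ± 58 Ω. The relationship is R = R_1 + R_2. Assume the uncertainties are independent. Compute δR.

70.5 Ω

For a sum/difference, combine absolute errors in quadrature:
  (δR_1)² = 1600;  (δR_2)² = 3360
δR = √(4960) = 70.5 Ω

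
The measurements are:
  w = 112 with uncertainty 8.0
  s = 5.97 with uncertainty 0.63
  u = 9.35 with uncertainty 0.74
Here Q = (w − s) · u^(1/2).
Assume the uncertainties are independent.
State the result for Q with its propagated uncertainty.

324 ± 27.7

Let h = w − s = 106. δh = √(δw² + δs²) = √(64.0 + 0.397) = 8.02, so δh/h = 0.0757.
Q is then a monomial in h, u:
δQ/Q = √((δh/h)² + (½·δu/u)²) = √(0.00573 + 0.00157) = 0.0854
Q = 324, so δQ = 0.0854 × 324 = 27.7.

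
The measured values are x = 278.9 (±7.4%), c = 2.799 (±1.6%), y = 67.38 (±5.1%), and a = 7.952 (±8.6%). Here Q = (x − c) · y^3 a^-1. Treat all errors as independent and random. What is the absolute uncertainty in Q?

2.03e+06

Let u = x − c = 276.1. δu = √(δx² + δc²) = √(426 + 0.00201) = 20.6, so δu/u = 0.0748.
Q is then a monomial in u, y, a:
δQ/Q = √((δu/u)² + (3·δy/y)² + (-1·δa/a)²) = √(0.00559 + 0.0234 + 0.00740) = 0.191
Q = 1.062e+07, so δQ = 0.191 × 1.062e+07 = 2.03e+06.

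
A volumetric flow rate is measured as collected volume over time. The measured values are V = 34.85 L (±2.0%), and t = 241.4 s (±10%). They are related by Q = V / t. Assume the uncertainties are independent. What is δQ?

0.0147 L/s

Products/powers → add relative errors in quadrature, weighted by exponent:
  (1·δV/V)² = (1×0.0200)² = 0.000400;  (-1·δt/t)² = (-1×0.100)² = 0.0100
δQ/Q = √(0.0104) = 0.102
Q = 0.1444 L/s, so δQ = 0.102 × 0.1444 = 0.0147 L/s.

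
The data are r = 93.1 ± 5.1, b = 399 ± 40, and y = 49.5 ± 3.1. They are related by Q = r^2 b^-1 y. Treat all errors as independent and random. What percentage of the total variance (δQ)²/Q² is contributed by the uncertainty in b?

(δQ/Q)² = (2·δr/r)² + (-1·δb/b)² + (1·δy/y)²
  r term: (2×0.0548)² = 0.0120
  b term: (-1×0.100)² = 0.0101
  y term: (1×0.0626)² = 0.00392
Total = 0.0260. Share from b = 0.0101/0.0260 = 0.387.

38.7%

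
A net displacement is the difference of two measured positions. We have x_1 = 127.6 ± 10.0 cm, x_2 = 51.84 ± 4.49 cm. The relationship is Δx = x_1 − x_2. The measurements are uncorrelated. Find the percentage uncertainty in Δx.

Δx is a linear combination, so absolute uncertainties add in quadrature:
  (δx_1)² = 100;  (δx_2)² = 20.2
δΔx = √(120) = 11.0 cm
Δx = 75.76 cm, so δΔx/Δx = 11.0/75.76 = 0.145.

14.5%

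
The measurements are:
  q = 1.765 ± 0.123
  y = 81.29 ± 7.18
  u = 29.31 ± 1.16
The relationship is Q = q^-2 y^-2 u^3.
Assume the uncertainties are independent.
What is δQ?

For a monomial Q ∝ q^-2, y^-2, u^3, fractional errors add in quadrature:
  (-2·δq/q)² = (-2×0.0697)² = 0.0194;  (-2·δy/y)² = (-2×0.0883)² = 0.0312;  (3·δu/u)² = (3×0.0396)² = 0.0141
δQ/Q = √(0.0647) = 0.254
Q = 1.223, so δQ = 0.254 × 1.223 = 0.311.

0.311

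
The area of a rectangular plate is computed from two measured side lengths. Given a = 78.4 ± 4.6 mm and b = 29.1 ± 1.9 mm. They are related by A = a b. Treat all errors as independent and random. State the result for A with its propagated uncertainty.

A is a product of powers, so relative uncertainties combine in quadrature:
  (1·δa/a)² = (1×0.0587)² = 0.00344;  (1·δb/b)² = (1×0.0653)² = 0.00426
δA/A = √(0.00771) = 0.0878
A = 2280 mm^2, so δA = 0.0878 × 2280 = 200 mm^2.

2280 ± 200 mm^2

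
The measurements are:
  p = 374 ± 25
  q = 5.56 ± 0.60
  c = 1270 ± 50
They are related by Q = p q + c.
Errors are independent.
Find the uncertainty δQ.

269

Let w = p·q = 2080. δw/w = √((1·δp/p)² + (1·δq/q)²) = √(0.00447 + 0.0116) = 0.127, so δw = 264.
Q = w + c: δQ = √(δw² + δc²) = √(69700 + 2500) = 269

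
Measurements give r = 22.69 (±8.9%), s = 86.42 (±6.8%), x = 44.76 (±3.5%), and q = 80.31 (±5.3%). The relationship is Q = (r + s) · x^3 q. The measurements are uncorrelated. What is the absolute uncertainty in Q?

Let u = r + s = 109.1. δu = √(δr² + δs²) = √(4.08 + 34.5) = 6.21, so δu/u = 0.0570.
Q is then a monomial in u, x, q:
δQ/Q = √((δu/u)² + (3·δx/x)² + (1·δq/q)²) = √(0.00324 + 0.0110 + 0.00281) = 0.131
Q = 7.858e+08, so δQ = 0.131 × 7.858e+08 = 1.03e+08.

1.03e+08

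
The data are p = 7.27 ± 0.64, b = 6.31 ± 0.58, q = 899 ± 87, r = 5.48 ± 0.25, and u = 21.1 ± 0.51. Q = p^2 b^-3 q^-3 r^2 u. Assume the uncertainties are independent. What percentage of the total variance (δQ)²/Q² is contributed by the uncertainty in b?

(δQ/Q)² = (2·δp/p)² + (-3·δb/b)² + (-3·δq/q)² + (2·δr/r)² + (1·δu/u)²
  p term: (2×0.0880)² = 0.0310
  b term: (-3×0.0919)² = 0.0760
  q term: (-3×0.0968)² = 0.0843
  r term: (2×0.0456)² = 0.00832
  u term: (1×0.0242)² = 0.000584
Total = 0.200. Share from b = 0.0760/0.200 = 0.380.

38.0%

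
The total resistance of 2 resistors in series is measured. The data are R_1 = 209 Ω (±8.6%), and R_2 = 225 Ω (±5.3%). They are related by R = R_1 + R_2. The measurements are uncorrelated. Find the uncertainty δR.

21.6 Ω

R is a linear combination, so absolute uncertainties add in quadrature:
  (δR_1)² = 323;  (δR_2)² = 142
δR = √(465) = 21.6 Ω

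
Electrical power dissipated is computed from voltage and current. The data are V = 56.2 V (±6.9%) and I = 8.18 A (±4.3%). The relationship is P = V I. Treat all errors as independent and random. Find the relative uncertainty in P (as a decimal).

Since P is a product/quotient, work with relative uncertainties:
  (1·δV/V)² = (1×0.0690)² = 0.00476;  (1·δI/I)² = (1×0.0430)² = 0.00185
δP/P = √(0.00661) = 0.0813

0.0813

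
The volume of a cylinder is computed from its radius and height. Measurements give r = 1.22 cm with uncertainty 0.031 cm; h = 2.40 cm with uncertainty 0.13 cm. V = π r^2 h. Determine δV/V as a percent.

7.43%

Each factor contributes (exponent × relative error)² to (δV/V)²:
  (2·δr/r)² = (2×0.0254)² = 0.00258;  (1·δh/h)² = (1×0.0542)² = 0.00293
δV/V = √(0.00552) = 0.0743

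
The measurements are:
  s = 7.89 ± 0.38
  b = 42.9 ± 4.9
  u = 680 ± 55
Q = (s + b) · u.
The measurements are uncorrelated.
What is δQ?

4360

Let w = s + b = 50.8. δw = √(δs² + δb²) = √(0.144 + 24.0) = 4.91, so δw/w = 0.0968.
Q is then a monomial in w, u:
δQ/Q = √((δw/w)² + (1·δu/u)²) = √(0.00936 + 0.00654) = 0.126
Q = 34500, so δQ = 0.126 × 34500 = 4360.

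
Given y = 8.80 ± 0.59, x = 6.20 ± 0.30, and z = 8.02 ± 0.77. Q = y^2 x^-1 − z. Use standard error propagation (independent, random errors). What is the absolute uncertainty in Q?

1.94

Let p = y^2·x^-1 = 12.5. δp/p = √((2·δy/y)² + (-1·δx/x)²) = √(0.0180 + 0.00234) = 0.143, so δp = 1.78.
Q = p − z: δQ = √(δp² + δz²) = √(3.17 + 0.593) = 1.94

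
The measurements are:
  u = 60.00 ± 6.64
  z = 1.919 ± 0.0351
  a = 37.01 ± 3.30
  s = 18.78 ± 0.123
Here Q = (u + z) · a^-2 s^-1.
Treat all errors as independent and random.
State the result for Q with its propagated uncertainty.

Let w = u + z = 61.92. δw = √(δu² + δz²) = √(44.1 + 0.00123) = 6.64, so δw/w = 0.107.
Q is then a monomial in w, a, s:
δQ/Q = √((δw/w)² + (-2·δa/a)² + (-1·δs/s)²) = √(0.0115 + 0.0318 + 4.29e-05) = 0.208
Q = 0.002407, so δQ = 0.208 × 0.002407 = 0.000501.

0.002407 ± 0.000501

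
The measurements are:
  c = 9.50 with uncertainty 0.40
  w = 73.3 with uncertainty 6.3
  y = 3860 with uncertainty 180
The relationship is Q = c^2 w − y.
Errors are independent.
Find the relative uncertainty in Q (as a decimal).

Let p = c^2·w = 6620. δp/p = √((2·δc/c)² + (1·δw/w)²) = √(0.00709 + 0.00739) = 0.120, so δp = 796.
Q = p − y: δQ = √(δp² + δy²) = √(6.34e+05 + 32400) = 816
Q = 2760, so δQ/Q = 816/2760 = 0.296.

0.296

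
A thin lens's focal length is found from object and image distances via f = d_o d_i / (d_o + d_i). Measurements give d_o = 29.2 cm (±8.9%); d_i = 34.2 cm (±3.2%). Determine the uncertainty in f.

∂f/∂d_o = (d_i/(d_o+d_i))² = 0.291;  ∂f/∂d_i = (d_o/(d_o+d_i))² = 0.212
δf = √((∂f/∂d_o · δd_o)² + (∂f/∂d_i · δd_i)²) = √(0.572 + 0.0539) = 0.791 cm

0.791 cm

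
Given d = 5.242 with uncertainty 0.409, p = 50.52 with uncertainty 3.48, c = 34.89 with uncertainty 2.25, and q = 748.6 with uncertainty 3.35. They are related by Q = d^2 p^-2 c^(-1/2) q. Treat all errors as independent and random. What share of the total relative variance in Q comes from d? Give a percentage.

(δQ/Q)² = (2·δd/d)² + (-2·δp/p)² + (−½·δc/c)² + (1·δq/q)²
  d term: (2×0.0780)² = 0.0244
  p term: (-2×0.0689)² = 0.0190
  c term: (-0.5×0.0645)² = 0.00104
  q term: (1×0.00448)² = 2e-05
Total = 0.0444. Share from d = 0.0244/0.0444 = 0.549.

54.9%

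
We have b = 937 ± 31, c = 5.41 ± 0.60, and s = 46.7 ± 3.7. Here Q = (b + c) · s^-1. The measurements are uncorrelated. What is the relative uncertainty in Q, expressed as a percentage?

Let u = b + c = 942. δu = √(δb² + δc²) = √(961 + 0.360) = 31.0, so δu/u = 0.0329.
Q is then a monomial in u, s:
δQ/Q = √((δu/u)² + (-1·δs/s)²) = √(0.00108 + 0.00628) = 0.0858

8.58%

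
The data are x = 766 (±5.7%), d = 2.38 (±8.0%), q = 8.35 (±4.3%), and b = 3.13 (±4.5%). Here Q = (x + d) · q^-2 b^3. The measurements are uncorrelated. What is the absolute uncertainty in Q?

57.4

Let u = x + d = 768. δu = √(δx² + δd²) = √(1910 + 0.0363) = 43.7, so δu/u = 0.0568.
Q is then a monomial in u, q, b:
δQ/Q = √((δu/u)² + (-2·δq/q)² + (3·δb/b)²) = √(0.00323 + 0.00740 + 0.0182) = 0.170
Q = 338, so δQ = 0.170 × 338 = 57.4.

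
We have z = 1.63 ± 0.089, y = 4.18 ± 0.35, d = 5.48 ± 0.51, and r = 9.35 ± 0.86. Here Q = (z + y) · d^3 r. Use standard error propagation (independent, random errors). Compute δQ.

2690

Let u = z + y = 5.81. δu = √(δz² + δy²) = √(0.00792 + 0.122) = 0.361, so δu/u = 0.0622.
Q is then a monomial in u, d, r:
δQ/Q = √((δu/u)² + (3·δd/d)² + (1·δr/r)²) = √(0.00386 + 0.0780 + 0.00846) = 0.300
Q = 8940, so δQ = 0.300 × 8940 = 2690.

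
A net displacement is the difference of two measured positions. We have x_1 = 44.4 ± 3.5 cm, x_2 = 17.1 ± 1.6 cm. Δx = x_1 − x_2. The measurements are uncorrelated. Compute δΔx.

3.85 cm

For a sum/difference, combine absolute errors in quadrature:
  (δx_1)² = 12.2;  (δx_2)² = 2.56
δΔx = √(14.8) = 3.85 cm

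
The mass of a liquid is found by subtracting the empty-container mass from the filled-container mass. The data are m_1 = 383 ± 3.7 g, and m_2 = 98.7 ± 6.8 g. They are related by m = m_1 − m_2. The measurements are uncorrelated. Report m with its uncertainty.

m is a linear combination, so absolute uncertainties add in quadrature:
  (δm_1)² = 13.7;  (δm_2)² = 46.2
δm = √(59.9) = 7.74 g
m = 284 g.

284 ± 7.74 g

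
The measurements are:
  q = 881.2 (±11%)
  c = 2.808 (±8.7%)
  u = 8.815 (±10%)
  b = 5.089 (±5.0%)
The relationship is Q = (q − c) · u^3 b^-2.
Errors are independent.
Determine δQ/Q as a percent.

Let w = q − c = 878.4. δw = √(δq² + δc²) = √(9400 + 0.0597) = 96.9, so δw/w = 0.110.
Q is then a monomial in w, u, b:
δQ/Q = √((δw/w)² + (3·δu/u)² + (-2·δb/b)²) = √(0.0122 + 0.0900 + 0.0100) = 0.335

33.5%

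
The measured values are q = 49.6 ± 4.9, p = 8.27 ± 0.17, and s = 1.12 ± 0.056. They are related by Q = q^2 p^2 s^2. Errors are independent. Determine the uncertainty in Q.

47500

Products/powers → add relative errors in quadrature, weighted by exponent:
  (2·δq/q)² = (2×0.0988)² = 0.0390;  (2·δp/p)² = (2×0.0206)² = 0.00169;  (2·δs/s)² = (2×0.0500)² = 0.0100
δQ/Q = √(0.0507) = 0.225
Q = 2.11e+05, so δQ = 0.225 × 2.11e+05 = 47500.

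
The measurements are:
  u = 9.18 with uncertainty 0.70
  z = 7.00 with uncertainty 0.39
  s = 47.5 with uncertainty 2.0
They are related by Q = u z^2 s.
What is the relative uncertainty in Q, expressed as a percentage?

For a monomial Q ∝ u, z^2, s, fractional errors add in quadrature:
  (1·δu/u)² = (1×0.0763)² = 0.00581;  (2·δz/z)² = (2×0.0557)² = 0.0124;  (1·δs/s)² = (1×0.0421)² = 0.00177
δQ/Q = √(0.0200) = 0.141

14.1%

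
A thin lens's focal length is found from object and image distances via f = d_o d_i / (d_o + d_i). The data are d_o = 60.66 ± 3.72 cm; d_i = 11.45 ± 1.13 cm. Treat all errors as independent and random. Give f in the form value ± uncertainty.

∂f/∂d_o = (d_i/(d_o+d_i))² = 0.0252;  ∂f/∂d_i = (d_o/(d_o+d_i))² = 0.708
δf = √((∂f/∂d_o · δd_o)² + (∂f/∂d_i · δd_i)²) = √(0.00880 + 0.639) = 0.805 cm
f = 9.632 cm.

9.632 ± 0.805 cm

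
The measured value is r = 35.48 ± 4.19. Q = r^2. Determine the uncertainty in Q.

Q ∝ r^2, so δQ/Q = |2| · δr/r = 2 × 0.118 = 0.236.
Q = 1259, so δQ = 0.236 × 1259 = 297.

297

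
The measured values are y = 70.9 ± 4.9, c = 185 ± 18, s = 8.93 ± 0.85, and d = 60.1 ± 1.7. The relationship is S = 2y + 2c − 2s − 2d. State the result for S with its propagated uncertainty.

For a sum/difference, combine absolute errors in quadrature:
  (2·δy)² = 96.0;  (2·δc)² = 1300;  (2·δs)² = 2.89;  (2·δd)² = 11.6
δS = √(1410) = 37.5
S = 374.

374 ± 37.5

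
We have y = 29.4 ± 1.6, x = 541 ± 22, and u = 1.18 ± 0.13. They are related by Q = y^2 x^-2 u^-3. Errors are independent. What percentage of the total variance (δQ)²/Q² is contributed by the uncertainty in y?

9.28%

(δQ/Q)² = (2·δy/y)² + (-2·δx/x)² + (-3·δu/u)²
  y term: (2×0.0544)² = 0.0118
  x term: (-2×0.0407)² = 0.00661
  u term: (-3×0.110)² = 0.109
Total = 0.128. Share from y = 0.0118/0.128 = 0.0928.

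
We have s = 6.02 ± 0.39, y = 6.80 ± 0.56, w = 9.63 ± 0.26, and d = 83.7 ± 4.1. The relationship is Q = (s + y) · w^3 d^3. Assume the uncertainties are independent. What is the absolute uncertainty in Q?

Let u = s + y = 12.8. δu = √(δs² + δy²) = √(0.152 + 0.314) = 0.682, so δu/u = 0.0532.
Q is then a monomial in u, w, d:
δQ/Q = √((δu/u)² + (3·δw/w)² + (3·δd/d)²) = √(0.00283 + 0.00656 + 0.0216) = 0.176
Q = 6.71e+09, so δQ = 0.176 × 6.71e+09 = 1.18e+09.

1.18e+09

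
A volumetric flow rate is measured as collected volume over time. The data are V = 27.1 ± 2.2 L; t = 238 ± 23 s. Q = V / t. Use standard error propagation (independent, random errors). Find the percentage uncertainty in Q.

12.6%

For a monomial Q ∝ V, t^-1, fractional errors add in quadrature:
  (1·δV/V)² = (1×0.0812)² = 0.00659;  (-1·δt/t)² = (-1×0.0966)² = 0.00934
δQ/Q = √(0.0159) = 0.126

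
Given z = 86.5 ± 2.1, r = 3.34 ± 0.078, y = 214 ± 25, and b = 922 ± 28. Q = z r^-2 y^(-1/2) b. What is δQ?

Products/powers → add relative errors in quadrature, weighted by exponent:
  (1·δz/z)² = (1×0.0243)² = 0.000589;  (-2·δr/r)² = (-2×0.0234)² = 0.00218;  (−½·δy/y)² = (-0.5×0.117)² = 0.00341;  (1·δb/b)² = (1×0.0304)² = 0.000922
δQ/Q = √(0.00711) = 0.0843
Q = 489, so δQ = 0.0843 × 489 = 41.2.

41.2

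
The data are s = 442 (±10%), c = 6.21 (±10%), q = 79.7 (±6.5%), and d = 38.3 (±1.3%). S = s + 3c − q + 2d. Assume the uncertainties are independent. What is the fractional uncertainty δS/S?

0.0974

Sums and differences: (δS)² = Σ (cᵢ δxᵢ)².
  (δs)² = 1950;  (3·δc)² = 3.47;  (δq)² = 26.8;  (2·δd)² = 0.992
δS = √(1980) = 44.6
S = 458, so δS/S = 44.6/458 = 0.0974.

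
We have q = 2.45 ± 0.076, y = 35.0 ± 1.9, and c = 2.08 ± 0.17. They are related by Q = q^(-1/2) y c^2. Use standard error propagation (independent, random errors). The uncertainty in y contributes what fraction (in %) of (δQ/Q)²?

9.85%

(δQ/Q)² = (−½·δq/q)² + (1·δy/y)² + (2·δc/c)²
  q term: (-0.5×0.0310)² = 0.000241
  y term: (1×0.0543)² = 0.00295
  c term: (2×0.0817)² = 0.0267
Total = 0.0299. Share from y = 0.00295/0.0299 = 0.0985.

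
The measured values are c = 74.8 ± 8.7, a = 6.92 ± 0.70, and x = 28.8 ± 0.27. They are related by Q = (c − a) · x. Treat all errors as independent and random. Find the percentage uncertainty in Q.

12.9%

Let u = c − a = 67.9. δu = √(δc² + δa²) = √(75.7 + 0.490) = 8.73, so δu/u = 0.129.
Q is then a monomial in u, x:
δQ/Q = √((δu/u)² + (1·δx/x)²) = √(0.0165 + 8.79e-05) = 0.129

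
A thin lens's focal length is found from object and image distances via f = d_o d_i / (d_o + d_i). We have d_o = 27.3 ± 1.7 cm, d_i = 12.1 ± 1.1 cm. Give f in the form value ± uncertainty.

8.38 ± 0.552 cm

∂f/∂d_o = (d_i/(d_o+d_i))² = 0.0943;  ∂f/∂d_i = (d_o/(d_o+d_i))² = 0.480
δf = √((∂f/∂d_o · δd_o)² + (∂f/∂d_i · δd_i)²) = √(0.0257 + 0.279) = 0.552 cm
f = 8.38 cm.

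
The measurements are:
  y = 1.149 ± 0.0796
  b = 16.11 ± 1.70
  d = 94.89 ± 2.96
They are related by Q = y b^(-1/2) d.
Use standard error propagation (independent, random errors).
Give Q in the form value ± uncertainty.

Q is a product of powers, so relative uncertainties combine in quadrature:
  (1·δy/y)² = (1×0.0693)² = 0.00480;  (−½·δb/b)² = (-0.5×0.106)² = 0.00278;  (1·δd/d)² = (1×0.0312)² = 0.000973
δQ/Q = √(0.00856) = 0.0925
Q = 27.16, so δQ = 0.0925 × 27.16 = 2.51.

27.16 ± 2.51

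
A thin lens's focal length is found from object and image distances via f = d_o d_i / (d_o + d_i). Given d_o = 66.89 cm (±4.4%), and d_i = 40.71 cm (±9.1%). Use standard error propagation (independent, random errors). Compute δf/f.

0.0590

∂f/∂d_o = (d_i/(d_o+d_i))² = 0.143;  ∂f/∂d_i = (d_o/(d_o+d_i))² = 0.386
δf = √((∂f/∂d_o · δd_o)² + (∂f/∂d_i · δd_i)²) = √(0.177 + 2.05) = 1.49 cm
f = 25.31 cm, so δf/f = 1.49/25.31 = 0.0590.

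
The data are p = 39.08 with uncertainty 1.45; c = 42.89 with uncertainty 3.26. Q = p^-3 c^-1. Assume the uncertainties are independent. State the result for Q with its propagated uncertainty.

For a monomial Q ∝ p^-3, c^-1, fractional errors add in quadrature:
  (-3·δp/p)² = (-3×0.0371)² = 0.0124;  (-1·δc/c)² = (-1×0.0760)² = 0.00578
δQ/Q = √(0.0182) = 0.135
Q = 3.906e-07, so δQ = 0.135 × 3.906e-07 = 5.27e-08.

(3.906 ± 0.527) × 10^-7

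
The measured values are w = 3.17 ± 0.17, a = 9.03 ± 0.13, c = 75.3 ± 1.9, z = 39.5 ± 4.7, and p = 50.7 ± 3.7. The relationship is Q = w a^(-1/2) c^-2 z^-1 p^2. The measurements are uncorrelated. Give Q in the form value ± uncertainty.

Each factor contributes (exponent × relative error)² to (δQ/Q)²:
  (1·δw/w)² = (1×0.0536)² = 0.00288;  (−½·δa/a)² = (-0.5×0.0144)² = 5.18e-05;  (-2·δc/c)² = (-2×0.0252)² = 0.00255;  (-1·δz/z)² = (-1×0.119)² = 0.0142;  (2·δp/p)² = (2×0.0730)² = 0.0213
δQ/Q = √(0.0409) = 0.202
Q = 0.0121, so δQ = 0.202 × 0.0121 = 0.00245.

0.0121 ± 0.00245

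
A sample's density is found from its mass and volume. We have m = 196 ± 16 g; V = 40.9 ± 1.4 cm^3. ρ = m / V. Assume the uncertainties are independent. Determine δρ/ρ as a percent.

Products/powers → add relative errors in quadrature, weighted by exponent:
  (1·δm/m)² = (1×0.0816)² = 0.00666;  (-1·δV/V)² = (-1×0.0342)² = 0.00117
δρ/ρ = √(0.00784) = 0.0885

8.85%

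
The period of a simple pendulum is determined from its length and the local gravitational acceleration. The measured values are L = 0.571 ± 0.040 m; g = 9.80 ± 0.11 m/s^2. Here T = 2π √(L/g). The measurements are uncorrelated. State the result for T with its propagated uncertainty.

Each factor contributes (exponent × relative error)² to (δT/T)²:
  (½·δL/L)² = (0.5×0.0701)² = 0.00123;  (−½·δg/g)² = (-0.5×0.0112)² = 3.15e-05
δT/T = √(0.00126) = 0.0355
T = 1.52 s, so δT = 0.0355 × 1.52 = 0.0538 s.

1.52 ± 0.0538 s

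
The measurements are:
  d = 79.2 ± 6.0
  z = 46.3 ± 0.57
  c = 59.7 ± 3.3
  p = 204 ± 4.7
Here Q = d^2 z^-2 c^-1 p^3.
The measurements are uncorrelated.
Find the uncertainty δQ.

Since Q is a product/quotient, work with relative uncertainties:
  (2·δd/d)² = (2×0.0758)² = 0.0230;  (-2·δz/z)² = (-2×0.0123)² = 0.000606;  (-1·δc/c)² = (-1×0.0553)² = 0.00306;  (3·δp/p)² = (3×0.0230)² = 0.00478
δQ/Q = √(0.0314) = 0.177
Q = 4.16e+05, so δQ = 0.177 × 4.16e+05 = 73700.

73700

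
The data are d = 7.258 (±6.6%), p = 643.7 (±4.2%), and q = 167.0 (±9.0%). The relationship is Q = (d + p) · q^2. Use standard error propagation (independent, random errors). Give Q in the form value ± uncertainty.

(1.815 ± 0.335) × 10^7

Let u = d + p = 651.0. δu = √(δd² + δp²) = √(0.229 + 731) = 27.0, so δu/u = 0.0415.
Q is then a monomial in u, q:
δQ/Q = √((δu/u)² + (2·δq/q)²) = √(0.00173 + 0.0324) = 0.185
Q = 1.815e+07, so δQ = 0.185 × 1.815e+07 = 3.35e+06.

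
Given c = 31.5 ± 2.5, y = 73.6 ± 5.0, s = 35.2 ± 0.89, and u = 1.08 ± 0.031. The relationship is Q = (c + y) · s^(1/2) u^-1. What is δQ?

35.7

Let w = c + y = 105. δw = √(δc² + δy²) = √(6.25 + 25.0) = 5.59, so δw/w = 0.0532.
Q is then a monomial in w, s, u:
δQ/Q = √((δw/w)² + (½·δs/s)² + (-1·δu/u)²) = √(0.00283 + 0.000160 + 0.000824) = 0.0617
Q = 577, so δQ = 0.0617 × 577 = 35.7.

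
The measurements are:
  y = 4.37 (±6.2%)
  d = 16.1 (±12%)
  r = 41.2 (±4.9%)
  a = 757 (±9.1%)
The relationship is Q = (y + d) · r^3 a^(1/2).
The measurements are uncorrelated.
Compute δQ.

Let u = y + d = 20.5. δu = √(δy² + δd²) = √(0.0734 + 3.73) = 1.95, so δu/u = 0.0953.
Q is then a monomial in u, r, a:
δQ/Q = √((δu/u)² + (3·δr/r)² + (½·δa/a)²) = √(0.00908 + 0.0216 + 0.00207) = 0.181
Q = 3.94e+07, so δQ = 0.181 × 3.94e+07 = 7.13e+06.

7.13e+06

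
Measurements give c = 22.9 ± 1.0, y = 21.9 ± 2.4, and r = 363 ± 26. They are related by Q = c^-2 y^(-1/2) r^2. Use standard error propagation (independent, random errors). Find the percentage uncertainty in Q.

17.6%

Q is a product of powers, so relative uncertainties combine in quadrature:
  (-2·δc/c)² = (-2×0.0437)² = 0.00763;  (−½·δy/y)² = (-0.5×0.110)² = 0.00300;  (2·δr/r)² = (2×0.0716)² = 0.0205
δQ/Q = √(0.0312) = 0.176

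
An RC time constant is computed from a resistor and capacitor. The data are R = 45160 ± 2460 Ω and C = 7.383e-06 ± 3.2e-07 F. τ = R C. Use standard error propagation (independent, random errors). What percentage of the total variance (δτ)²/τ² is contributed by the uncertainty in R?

(δτ/τ)² = (1·δR/R)² + (1·δC/C)²
  R term: (1×0.0545)² = 0.00297
  C term: (1×0.0433)² = 0.00188
Total = 0.00485. Share from R = 0.00297/0.00485 = 0.612.

61.2%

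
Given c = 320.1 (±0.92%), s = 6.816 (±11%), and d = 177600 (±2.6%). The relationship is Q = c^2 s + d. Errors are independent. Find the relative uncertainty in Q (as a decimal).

Let p = c^2·s = 698400. δp/p = √((2·δc/c)² + (1·δs/s)²) = √(0.000339 + 0.0121) = 0.112, so δp = 77900.
Q = p + d: δQ = √(δp² + δd²) = √(6.07e+09 + 2.13e+07) = 78000
Q = 876000, so δQ/Q = 78000/876000 = 0.0891.

0.0891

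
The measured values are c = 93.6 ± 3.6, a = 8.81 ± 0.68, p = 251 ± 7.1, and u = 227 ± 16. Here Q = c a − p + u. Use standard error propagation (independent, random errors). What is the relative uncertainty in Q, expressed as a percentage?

9.15%

Let w = c·a = 825. δw/w = √((1·δc/c)² + (1·δa/a)²) = √(0.00148 + 0.00596) = 0.0862, so δw = 71.1.
Q = w − p + u: δQ = √(δw² + δp² + δu²) = √(5060 + 50.4 + 256) = 73.2
Q = 801, so δQ/Q = 73.2/801 = 0.0915.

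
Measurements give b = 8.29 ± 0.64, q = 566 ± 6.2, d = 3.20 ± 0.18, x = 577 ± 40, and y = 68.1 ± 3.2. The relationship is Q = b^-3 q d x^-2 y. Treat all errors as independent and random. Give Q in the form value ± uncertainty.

0.000650 ± 0.000182

Products/powers → add relative errors in quadrature, weighted by exponent:
  (-3·δb/b)² = (-3×0.0772)² = 0.0536;  (1·δq/q)² = (1×0.0110)² = 0.000120;  (1·δd/d)² = (1×0.0562)² = 0.00316;  (-2·δx/x)² = (-2×0.0693)² = 0.0192;  (1·δy/y)² = (1×0.0470)² = 0.00221
δQ/Q = √(0.0784) = 0.280
Q = 0.000650, so δQ = 0.280 × 0.000650 = 0.000182.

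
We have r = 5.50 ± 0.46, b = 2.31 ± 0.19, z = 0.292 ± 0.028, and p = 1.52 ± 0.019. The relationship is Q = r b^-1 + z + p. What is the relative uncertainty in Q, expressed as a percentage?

6.71%

Let w = r·b^-1 = 2.38. δw/w = √((1·δr/r)² + (-1·δb/b)²) = √(0.00700 + 0.00677) = 0.117, so δw = 0.279.
Q = w + z + p: δQ = √(δw² + δz² + δp²) = √(0.0780 + 0.000784 + 0.000361) = 0.281
Q = 4.19, so δQ/Q = 0.281/4.19 = 0.0671.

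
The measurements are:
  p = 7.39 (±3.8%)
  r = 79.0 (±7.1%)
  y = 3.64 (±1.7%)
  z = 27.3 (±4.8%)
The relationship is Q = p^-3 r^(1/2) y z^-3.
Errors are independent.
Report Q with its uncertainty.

Each factor contributes (exponent × relative error)² to (δQ/Q)²:
  (-3·δp/p)² = (-3×0.0380)² = 0.0130;  (½·δr/r)² = (0.5×0.0710)² = 0.00126;  (1·δy/y)² = (1×0.0170)² = 0.000289;  (-3·δz/z)² = (-3×0.0480)² = 0.0207
δQ/Q = √(0.0353) = 0.188
Q = 3.94e-06, so δQ = 0.188 × 3.94e-06 = 7.4e-07.

(3.94 ± 0.740) × 10^-6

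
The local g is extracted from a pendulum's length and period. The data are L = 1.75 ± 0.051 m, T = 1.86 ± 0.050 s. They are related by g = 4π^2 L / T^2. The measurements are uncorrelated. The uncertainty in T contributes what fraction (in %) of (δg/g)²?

77.3%

(δg/g)² = (1·δL/L)² + (-2·δT/T)²
  L term: (1×0.0291)² = 0.000849
  T term: (-2×0.0269)² = 0.00289
Total = 0.00374. Share from T = 0.00289/0.00374 = 0.773.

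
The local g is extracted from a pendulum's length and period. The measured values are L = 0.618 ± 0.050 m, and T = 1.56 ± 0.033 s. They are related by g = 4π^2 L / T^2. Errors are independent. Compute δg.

0.915 m/s^2

For a monomial g ∝ L, T^-2, fractional errors add in quadrature:
  (1·δL/L)² = (1×0.0809)² = 0.00655;  (-2·δT/T)² = (-2×0.0212)² = 0.00179
δg/g = √(0.00834) = 0.0913
g = 10.0 m/s^2, so δg = 0.0913 × 10.0 = 0.915 m/s^2.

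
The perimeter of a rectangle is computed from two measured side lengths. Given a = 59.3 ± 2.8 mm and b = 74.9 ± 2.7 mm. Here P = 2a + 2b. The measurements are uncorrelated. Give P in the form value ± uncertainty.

For a sum/difference, combine absolute errors in quadrature:
  (2·δa)² = 31.4;  (2·δb)² = 29.2
δP = √(60.5) = 7.78 mm
P = 268 mm.

268 ± 7.78 mm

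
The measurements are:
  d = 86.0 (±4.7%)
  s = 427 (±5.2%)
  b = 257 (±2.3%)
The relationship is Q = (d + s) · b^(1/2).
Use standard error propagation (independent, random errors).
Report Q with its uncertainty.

Let u = d + s = 513. δu = √(δd² + δs²) = √(16.3 + 493) = 22.6, so δu/u = 0.0440.
Q is then a monomial in u, b:
δQ/Q = √((δu/u)² + (½·δb/b)²) = √(0.00194 + 0.000132) = 0.0455
Q = 8220, so δQ = 0.0455 × 8220 = 374.

8220 ± 374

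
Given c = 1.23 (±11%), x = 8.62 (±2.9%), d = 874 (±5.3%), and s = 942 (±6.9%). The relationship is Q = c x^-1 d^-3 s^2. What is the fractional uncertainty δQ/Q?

For a monomial Q ∝ c, x^-1, d^-3, s^2, fractional errors add in quadrature:
  (1·δc/c)² = (1×0.110)² = 0.0121;  (-1·δx/x)² = (-1×0.0290)² = 0.000841;  (-3·δd/d)² = (-3×0.0530)² = 0.0253;  (2·δs/s)² = (2×0.0690)² = 0.0190
δQ/Q = √(0.0573) = 0.239

0.239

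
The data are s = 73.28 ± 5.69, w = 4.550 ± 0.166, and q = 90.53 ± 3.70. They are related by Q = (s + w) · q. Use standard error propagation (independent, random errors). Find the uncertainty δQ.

Let u = s + w = 77.83. δu = √(δs² + δw²) = √(32.4 + 0.0276) = 5.69, so δu/u = 0.0731.
Q is then a monomial in u, q:
δQ/Q = √((δu/u)² + (1·δq/q)²) = √(0.00535 + 0.00167) = 0.0838
Q = 7046, so δQ = 0.0838 × 7046 = 590.

590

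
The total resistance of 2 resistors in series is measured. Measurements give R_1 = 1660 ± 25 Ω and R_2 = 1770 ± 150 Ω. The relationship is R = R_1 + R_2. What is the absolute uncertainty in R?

152 Ω

Each term contributes (cᵢ δxᵢ)² to (δR)²:
  (δR_1)² = 625;  (δR_2)² = 22500
δR = √(23100) = 152 Ω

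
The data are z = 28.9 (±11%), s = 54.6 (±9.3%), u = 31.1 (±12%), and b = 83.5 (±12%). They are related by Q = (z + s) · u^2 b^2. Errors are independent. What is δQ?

1.95e+08

Let w = z + s = 83.5. δw = √(δz² + δs²) = √(10.1 + 25.8) = 5.99, so δw/w = 0.0717.
Q is then a monomial in w, u, b:
δQ/Q = √((δw/w)² + (2·δu/u)² + (2·δb/b)²) = √(0.00515 + 0.0576 + 0.0576) = 0.347
Q = 5.63e+08, so δQ = 0.347 × 5.63e+08 = 1.95e+08.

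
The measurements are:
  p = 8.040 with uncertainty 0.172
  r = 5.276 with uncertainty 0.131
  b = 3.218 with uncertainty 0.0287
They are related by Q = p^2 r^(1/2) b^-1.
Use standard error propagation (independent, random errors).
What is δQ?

Products/powers → add relative errors in quadrature, weighted by exponent:
  (2·δp/p)² = (2×0.0214)² = 0.00183;  (½·δr/r)² = (0.5×0.0248)² = 0.000154;  (-1·δb/b)² = (-1×0.00892)² = 7.95e-05
δQ/Q = √(0.00206) = 0.0454
Q = 46.14, so δQ = 0.0454 × 46.14 = 2.10.

2.10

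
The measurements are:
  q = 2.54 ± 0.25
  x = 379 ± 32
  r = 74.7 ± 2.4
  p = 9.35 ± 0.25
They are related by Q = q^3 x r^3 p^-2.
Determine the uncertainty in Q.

9.66e+06

For a monomial Q ∝ q^3, x, r^3, p^-2, fractional errors add in quadrature:
  (3·δq/q)² = (3×0.0984)² = 0.0872;  (1·δx/x)² = (1×0.0844)² = 0.00713;  (3·δr/r)² = (3×0.0321)² = 0.00929;  (-2·δp/p)² = (-2×0.0267)² = 0.00286
δQ/Q = √(0.106) = 0.326
Q = 2.96e+07, so δQ = 0.326 × 2.96e+07 = 9.66e+06.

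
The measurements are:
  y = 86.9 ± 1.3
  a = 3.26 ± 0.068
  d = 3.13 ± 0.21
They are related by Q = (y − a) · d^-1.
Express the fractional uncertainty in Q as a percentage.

Let u = y − a = 83.6. δu = √(δy² + δa²) = √(1.69 + 0.00462) = 1.30, so δu/u = 0.0156.
Q is then a monomial in u, d:
δQ/Q = √((δu/u)² + (-1·δd/d)²) = √(0.000242 + 0.00450) = 0.0689

6.89%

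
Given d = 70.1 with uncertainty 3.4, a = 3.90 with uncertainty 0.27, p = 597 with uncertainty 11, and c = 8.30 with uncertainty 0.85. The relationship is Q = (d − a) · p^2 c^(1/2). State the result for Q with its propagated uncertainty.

Let u = d − a = 66.2. δu = √(δd² + δa²) = √(11.6 + 0.0729) = 3.41, so δu/u = 0.0515.
Q is then a monomial in u, p, c:
δQ/Q = √((δu/u)² + (2·δp/p)² + (½·δc/c)²) = √(0.00265 + 0.00136 + 0.00262) = 0.0815
Q = 6.8e+07, so δQ = 0.0815 × 6.8e+07 = 5.54e+06.

(6.80 ± 0.554) × 10^7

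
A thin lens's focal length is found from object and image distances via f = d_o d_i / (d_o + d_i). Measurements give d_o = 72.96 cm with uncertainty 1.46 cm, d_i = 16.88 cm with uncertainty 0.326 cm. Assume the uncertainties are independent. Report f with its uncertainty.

13.71 ± 0.221 cm

∂f/∂d_o = (d_i/(d_o+d_i))² = 0.0353;  ∂f/∂d_i = (d_o/(d_o+d_i))² = 0.660
δf = √((∂f/∂d_o · δd_o)² + (∂f/∂d_i · δd_i)²) = √(0.00266 + 0.0462) = 0.221 cm
f = 13.71 cm.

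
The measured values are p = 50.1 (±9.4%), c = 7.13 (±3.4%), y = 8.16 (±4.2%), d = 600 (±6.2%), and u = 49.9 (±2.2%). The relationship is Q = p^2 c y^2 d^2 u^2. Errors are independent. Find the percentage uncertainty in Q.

Q is a product of powers, so relative uncertainties combine in quadrature:
  (2·δp/p)² = (2×0.0940)² = 0.0353;  (1·δc/c)² = (1×0.0340)² = 0.00116;  (2·δy/y)² = (2×0.0420)² = 0.00706;  (2·δd/d)² = (2×0.0620)² = 0.0154;  (2·δu/u)² = (2×0.0220)² = 0.00194
δQ/Q = √(0.0609) = 0.247

24.7%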